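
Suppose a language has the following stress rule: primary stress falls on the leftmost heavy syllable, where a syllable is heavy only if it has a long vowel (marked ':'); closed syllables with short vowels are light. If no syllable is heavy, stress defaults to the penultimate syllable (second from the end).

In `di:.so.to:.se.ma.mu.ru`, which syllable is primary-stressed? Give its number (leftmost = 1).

1

Weights: 1 di: H, 2 so L, 3 to: H, 4 se L, 5 ma L, 6 mu L, 7 ru L.
Heavy syllables in the domain: 1, 3. The leftmost is syllable 1 (di:).
Primary stress: syllable 1 → ˈdi:.so.to:.se.ma.mu.ru.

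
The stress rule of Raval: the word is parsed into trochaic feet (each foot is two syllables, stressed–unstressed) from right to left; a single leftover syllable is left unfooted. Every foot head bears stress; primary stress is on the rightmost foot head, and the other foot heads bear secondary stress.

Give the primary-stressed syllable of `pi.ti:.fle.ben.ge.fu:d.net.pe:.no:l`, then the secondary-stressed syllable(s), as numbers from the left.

Parse right to left into trochaic (ˈσσ) feet: pi (ˈti:.fle) (ˈben.ge) (ˈfu:d.net) (ˈpe:.no:l). Syllable 1 is left unfooted.
Foot heads (stressed positions): 2, 4, 6, 8.
End Rule Rightmost: primary stress on the rightmost head = syllable 8.
Secondary stress on 2, 4, 6: pi.ˌti:.fle.ˌben.ge.ˌfu:d.net.ˈpe:.no:l.

primary 8, secondary 2, 4, 6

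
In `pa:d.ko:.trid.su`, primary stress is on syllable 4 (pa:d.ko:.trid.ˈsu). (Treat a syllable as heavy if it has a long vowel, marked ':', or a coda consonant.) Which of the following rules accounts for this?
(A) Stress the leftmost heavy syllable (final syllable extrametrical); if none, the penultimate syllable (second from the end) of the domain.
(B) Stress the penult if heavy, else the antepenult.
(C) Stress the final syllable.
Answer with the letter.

Rule A → syllable 1 (observed: 4).
Rule B → syllable 3 (observed: 4).
Rule C → syllable 4 ✓.

C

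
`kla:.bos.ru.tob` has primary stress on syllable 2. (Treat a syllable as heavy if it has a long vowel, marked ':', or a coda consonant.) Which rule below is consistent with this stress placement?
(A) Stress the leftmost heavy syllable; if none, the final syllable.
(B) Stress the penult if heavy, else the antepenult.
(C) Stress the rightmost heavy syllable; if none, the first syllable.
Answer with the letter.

B

Rule A → syllable 1 (observed: 2).
Rule B → syllable 2 ✓.
Rule C → syllable 4 (observed: 2).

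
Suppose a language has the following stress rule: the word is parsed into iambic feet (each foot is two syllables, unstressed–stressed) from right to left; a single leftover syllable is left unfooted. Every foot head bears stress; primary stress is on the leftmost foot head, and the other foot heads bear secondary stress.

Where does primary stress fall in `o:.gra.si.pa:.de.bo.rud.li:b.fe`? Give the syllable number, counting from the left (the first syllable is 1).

3

Parse right to left into iambic (σˈσ) feet: o: (gra.ˈsi) (pa:.ˈde) (bo.ˈrud) (li:b.ˈfe). Syllable 1 is left unfooted.
Foot heads (stressed positions): 3, 5, 7, 9.
End Rule Leftmost: primary stress on the leftmost head = syllable 3.
Primary stress: syllable 3 → o:.gra.ˈsi.pa:.de.bo.rud.li:b.fe.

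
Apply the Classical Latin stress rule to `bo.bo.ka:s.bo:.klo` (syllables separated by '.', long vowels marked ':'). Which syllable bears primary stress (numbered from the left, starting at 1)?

4

Classical Latin: stress the penult if heavy (long vowel or closed), else the antepenult.
Weights: 3 ka:s H, 4 bo: H, 5 klo L.
The penult (syllable 4, bo:) is heavy, so it takes stress.
Stress on syllable 4: bo.bo.ka:s.ˈbo:.klo.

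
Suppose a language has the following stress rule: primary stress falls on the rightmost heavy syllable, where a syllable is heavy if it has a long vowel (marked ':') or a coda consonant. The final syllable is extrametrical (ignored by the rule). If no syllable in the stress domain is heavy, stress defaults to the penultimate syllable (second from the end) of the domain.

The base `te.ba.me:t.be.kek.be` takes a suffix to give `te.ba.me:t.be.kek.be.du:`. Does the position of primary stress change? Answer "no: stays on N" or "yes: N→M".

Base `te.ba.me:t.be.kek.be` (6 syllables):
  The final syllable (6, be) is extrametrical; the stress domain is syllables 1–5.
  Weights: 1 te L, 2 ba L, 3 me:t H, 4 be L, 5 kek H.
  Heavy syllables in the domain: 3, 5. The rightmost is syllable 5 (kek).
  → primary stress on syllable 5.
Suffixed `te.ba.me:t.be.kek.be.du:` (7 syllables):
  The final syllable (7, du:) is extrametrical; the stress domain is syllables 1–6.
  Weights: 1 te L, 2 ba L, 3 me:t H, 4 be L, 5 kek H, 6 be L.
  Heavy syllables in the domain: 3, 5. The rightmost is syllable 5 (kek).
  → primary stress on syllable 5.

no: stays on 5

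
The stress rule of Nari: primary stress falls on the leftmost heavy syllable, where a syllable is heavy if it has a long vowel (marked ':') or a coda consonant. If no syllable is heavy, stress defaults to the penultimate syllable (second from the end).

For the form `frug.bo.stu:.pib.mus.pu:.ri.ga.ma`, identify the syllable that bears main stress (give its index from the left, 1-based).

Weights: 1 frug H, 2 bo L, 3 stu: H, 4 pib H, 5 mus H, 6 pu: H, 7 ri L, 8 ga L, 9 ma L.
Heavy syllables in the domain: 1, 3, 4, 5, 6. The leftmost is syllable 1 (frug).
Primary stress: syllable 1 → ˈfrug.bo.stu:.pib.mus.pu:.ri.ga.ma.

1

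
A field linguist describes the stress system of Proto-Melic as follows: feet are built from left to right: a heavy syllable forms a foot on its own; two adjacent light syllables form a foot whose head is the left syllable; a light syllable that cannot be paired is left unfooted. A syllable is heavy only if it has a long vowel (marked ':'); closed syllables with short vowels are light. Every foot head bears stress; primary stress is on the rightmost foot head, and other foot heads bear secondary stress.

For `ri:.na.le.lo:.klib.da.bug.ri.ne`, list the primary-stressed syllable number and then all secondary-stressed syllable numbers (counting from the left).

primary 7, secondary 1, 2, 4, 5

Weights: 1 ri: H, 2 na L, 3 le L, 4 lo: H, 5 klib L, 6 da L, 7 bug L, 8 ri L, 9 ne L.
Parse left to right (heavy = foot alone; LL = one foot; stranded L unfooted): (ˈri:) (ˈna.le) (ˈlo:) (ˈklib.da) (ˈbug.ri) ne.
Foot heads: 1, 2, 4, 5, 7.
Primary stress on the rightmost head = syllable 7.
Secondary stress on 1, 2, 4, 5: ˌri:.ˌna.le.ˌlo:.ˌklib.da.ˈbug.ri.ne.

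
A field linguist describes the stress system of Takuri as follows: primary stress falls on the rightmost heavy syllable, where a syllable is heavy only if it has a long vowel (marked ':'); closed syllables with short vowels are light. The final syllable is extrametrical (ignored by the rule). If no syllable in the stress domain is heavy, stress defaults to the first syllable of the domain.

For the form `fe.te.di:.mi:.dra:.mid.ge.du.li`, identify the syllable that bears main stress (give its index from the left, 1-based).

5

The final syllable (9, li) is extrametrical; the stress domain is syllables 1–8.
Weights: 1 fe L, 2 te L, 3 di: H, 4 mi: H, 5 dra: H, 6 mid L, 7 ge L, 8 du L.
Heavy syllables in the domain: 3, 4, 5. The rightmost is syllable 5 (dra:).
Primary stress: syllable 5 → fe.te.di:.mi:.ˈdra:.mid.ge.du.li.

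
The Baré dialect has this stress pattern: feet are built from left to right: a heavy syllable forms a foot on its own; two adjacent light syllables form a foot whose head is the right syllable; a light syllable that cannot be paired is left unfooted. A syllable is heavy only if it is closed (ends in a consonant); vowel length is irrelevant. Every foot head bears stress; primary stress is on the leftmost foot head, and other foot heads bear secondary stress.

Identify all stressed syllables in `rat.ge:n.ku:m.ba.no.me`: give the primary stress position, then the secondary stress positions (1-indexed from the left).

Weights: 1 rat H, 2 ge:n H, 3 ku:m H, 4 ba L, 5 no L, 6 me L.
Parse left to right (heavy = foot alone; LL = one foot; stranded L unfooted): (ˈrat) (ˈge:n) (ˈku:m) (ba.ˈno) me.
Foot heads: 1, 2, 3, 5.
Primary stress on the leftmost head = syllable 1.
Secondary stress on 2, 3, 5: ˈrat.ˌge:n.ˌku:m.ba.ˌno.me.

primary 1, secondary 2, 3, 5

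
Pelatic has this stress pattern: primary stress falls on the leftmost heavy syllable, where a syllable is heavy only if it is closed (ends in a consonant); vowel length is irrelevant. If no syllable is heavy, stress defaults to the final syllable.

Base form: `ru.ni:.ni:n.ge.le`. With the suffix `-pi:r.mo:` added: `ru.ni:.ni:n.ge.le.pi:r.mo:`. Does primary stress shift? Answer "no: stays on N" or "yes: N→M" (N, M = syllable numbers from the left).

Base `ru.ni:.ni:n.ge.le` (5 syllables):
  Weights: 1 ru L, 2 ni: L, 3 ni:n H, 4 ge L, 5 le L.
  Heavy syllables in the domain: 3. The leftmost is syllable 3 (ni:n).
  → primary stress on syllable 3.
Suffixed `ru.ni:.ni:n.ge.le.pi:r.mo:` (7 syllables):
  Weights: 1 ru L, 2 ni: L, 3 ni:n H, 4 ge L, 5 le L, 6 pi:r H, 7 mo: L.
  Heavy syllables in the domain: 3, 6. The leftmost is syllable 3 (ni:n).
  → primary stress on syllable 3.

no: stays on 3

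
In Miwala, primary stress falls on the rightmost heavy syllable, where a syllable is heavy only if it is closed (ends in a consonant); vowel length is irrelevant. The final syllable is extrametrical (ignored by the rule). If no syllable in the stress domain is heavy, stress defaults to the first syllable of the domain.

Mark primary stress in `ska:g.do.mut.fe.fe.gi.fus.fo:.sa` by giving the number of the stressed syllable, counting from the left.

7

The final syllable (9, sa) is extrametrical; the stress domain is syllables 1–8.
Weights: 1 ska:g H, 2 do L, 3 mut H, 4 fe L, 5 fe L, 6 gi L, 7 fus H, 8 fo: L.
Heavy syllables in the domain: 1, 3, 7. The rightmost is syllable 7 (fus).
Primary stress: syllable 7 → ska:g.do.mut.fe.fe.gi.ˈfus.fo:.sa.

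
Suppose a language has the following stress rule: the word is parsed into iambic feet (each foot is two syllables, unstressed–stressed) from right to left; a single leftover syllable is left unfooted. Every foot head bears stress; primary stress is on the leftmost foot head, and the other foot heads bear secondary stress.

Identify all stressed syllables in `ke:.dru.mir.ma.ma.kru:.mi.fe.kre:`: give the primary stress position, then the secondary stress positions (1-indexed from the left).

primary 3, secondary 5, 7, 9

Parse right to left into iambic (σˈσ) feet: ke: (dru.ˈmir) (ma.ˈma) (kru:.ˈmi) (fe.ˈkre:). Syllable 1 is left unfooted.
Foot heads (stressed positions): 3, 5, 7, 9.
End Rule Leftmost: primary stress on the leftmost head = syllable 3.
Secondary stress on 5, 7, 9: ke:.dru.ˈmir.ma.ˌma.kru:.ˌmi.fe.ˌkre:.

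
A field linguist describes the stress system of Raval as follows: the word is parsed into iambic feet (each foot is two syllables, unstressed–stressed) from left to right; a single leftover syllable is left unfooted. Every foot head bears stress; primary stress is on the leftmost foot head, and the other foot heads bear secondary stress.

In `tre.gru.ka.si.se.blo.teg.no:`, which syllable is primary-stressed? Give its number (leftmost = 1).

Parse left to right into iambic (σˈσ) feet: (tre.ˈgru) (ka.ˈsi) (se.ˈblo) (teg.ˈno:).
Foot heads (stressed positions): 2, 4, 6, 8.
End Rule Leftmost: primary stress on the leftmost head = syllable 2.
Primary stress: syllable 2 → tre.ˈgru.ka.si.se.blo.teg.no:.

2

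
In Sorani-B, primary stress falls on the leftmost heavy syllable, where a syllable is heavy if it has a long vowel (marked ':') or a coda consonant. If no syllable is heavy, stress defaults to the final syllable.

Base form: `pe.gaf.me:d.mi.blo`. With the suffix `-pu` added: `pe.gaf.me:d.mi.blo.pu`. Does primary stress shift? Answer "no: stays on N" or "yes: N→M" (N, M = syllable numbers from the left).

Base `pe.gaf.me:d.mi.blo` (5 syllables):
  Weights: 1 pe L, 2 gaf H, 3 me:d H, 4 mi L, 5 blo L.
  Heavy syllables in the domain: 2, 3. The leftmost is syllable 2 (gaf).
  → primary stress on syllable 2.
Suffixed `pe.gaf.me:d.mi.blo.pu` (6 syllables):
  Weights: 1 pe L, 2 gaf H, 3 me:d H, 4 mi L, 5 blo L, 6 pu L.
  Heavy syllables in the domain: 2, 3. The leftmost is syllable 2 (gaf).
  → primary stress on syllable 2.

no: stays on 2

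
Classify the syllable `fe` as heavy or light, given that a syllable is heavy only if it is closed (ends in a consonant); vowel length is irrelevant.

`fe`: short vowel, open (no coda). Open (no coda) → light.

light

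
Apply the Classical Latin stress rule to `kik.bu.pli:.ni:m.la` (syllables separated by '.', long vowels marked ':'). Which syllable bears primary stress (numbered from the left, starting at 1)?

Classical Latin: stress the penult if heavy (long vowel or closed), else the antepenult.
Weights: 3 pli: H, 4 ni:m H, 5 la L.
The penult (syllable 4, ni:m) is heavy, so it takes stress.
Stress on syllable 4: kik.bu.pli:.ˈni:m.la.

4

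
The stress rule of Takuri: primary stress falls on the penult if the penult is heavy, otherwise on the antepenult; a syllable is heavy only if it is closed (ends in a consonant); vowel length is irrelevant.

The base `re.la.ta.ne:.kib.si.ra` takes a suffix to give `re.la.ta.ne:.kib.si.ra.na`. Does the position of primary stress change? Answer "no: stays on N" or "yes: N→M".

yes: 5→6

Base `re.la.ta.ne:.kib.si.ra` (7 syllables):
  Weights: 5 kib H, 6 si L, 7 ra L.
  The penult (syllable 6, si) is light, so stress falls on the antepenult (syllable 5, kib).
  → primary stress on syllable 5.
Suffixed `re.la.ta.ne:.kib.si.ra.na` (8 syllables):
  Weights: 6 si L, 7 ra L, 8 na L.
  The penult (syllable 7, ra) is light, so stress falls on the antepenult (syllable 6, si).
  → primary stress on syllable 6.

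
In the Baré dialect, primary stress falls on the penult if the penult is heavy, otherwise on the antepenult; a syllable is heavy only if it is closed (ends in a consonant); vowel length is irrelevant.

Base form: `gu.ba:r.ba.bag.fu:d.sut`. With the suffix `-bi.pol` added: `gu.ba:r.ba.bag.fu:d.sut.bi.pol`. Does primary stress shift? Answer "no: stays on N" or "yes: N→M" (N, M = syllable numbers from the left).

yes: 5→6

Base `gu.ba:r.ba.bag.fu:d.sut` (6 syllables):
  Weights: 4 bag H, 5 fu:d H, 6 sut H.
  The penult (syllable 5, fu:d) is heavy, so it takes stress.
  → primary stress on syllable 5.
Suffixed `gu.ba:r.ba.bag.fu:d.sut.bi.pol` (8 syllables):
  Weights: 6 sut H, 7 bi L, 8 pol H.
  The penult (syllable 7, bi) is light, so stress falls on the antepenult (syllable 6, sut).
  → primary stress on syllable 6.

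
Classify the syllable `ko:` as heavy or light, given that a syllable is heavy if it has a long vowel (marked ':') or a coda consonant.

`ko:`: long vowel, open (no coda). Long vowel → heavy.

heavy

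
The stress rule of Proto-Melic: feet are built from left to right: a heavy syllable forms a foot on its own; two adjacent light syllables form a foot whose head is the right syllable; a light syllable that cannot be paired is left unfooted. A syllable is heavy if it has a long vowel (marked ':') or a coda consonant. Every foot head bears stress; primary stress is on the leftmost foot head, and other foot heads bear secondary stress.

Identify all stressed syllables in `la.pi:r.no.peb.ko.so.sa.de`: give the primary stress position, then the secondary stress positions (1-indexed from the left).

Weights: 1 la L, 2 pi:r H, 3 no L, 4 peb H, 5 ko L, 6 so L, 7 sa L, 8 de L.
Parse left to right (heavy = foot alone; LL = one foot; stranded L unfooted): la (ˈpi:r) no (ˈpeb) (ko.ˈso) (sa.ˈde).
Foot heads: 2, 4, 6, 8.
Primary stress on the leftmost head = syllable 2.
Secondary stress on 4, 6, 8: la.ˈpi:r.no.ˌpeb.ko.ˌso.sa.ˌde.

primary 2, secondary 4, 6, 8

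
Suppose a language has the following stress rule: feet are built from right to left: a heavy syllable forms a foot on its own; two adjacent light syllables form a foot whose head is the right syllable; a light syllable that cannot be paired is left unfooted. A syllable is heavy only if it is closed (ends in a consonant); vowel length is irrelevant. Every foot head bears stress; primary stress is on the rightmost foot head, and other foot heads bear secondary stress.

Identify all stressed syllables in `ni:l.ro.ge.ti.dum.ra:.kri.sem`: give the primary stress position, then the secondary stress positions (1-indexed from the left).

primary 8, secondary 1, 4, 5, 7

Weights: 1 ni:l H, 2 ro L, 3 ge L, 4 ti L, 5 dum H, 6 ra: L, 7 kri L, 8 sem H.
Parse right to left (heavy = foot alone; LL = one foot; stranded L unfooted): (ˈni:l) ro (ge.ˈti) (ˈdum) (ra:.ˈkri) (ˈsem).
Foot heads: 1, 4, 5, 7, 8.
Primary stress on the rightmost head = syllable 8.
Secondary stress on 1, 4, 5, 7: ˌni:l.ro.ge.ˌti.ˌdum.ra:.ˌkri.ˈsem.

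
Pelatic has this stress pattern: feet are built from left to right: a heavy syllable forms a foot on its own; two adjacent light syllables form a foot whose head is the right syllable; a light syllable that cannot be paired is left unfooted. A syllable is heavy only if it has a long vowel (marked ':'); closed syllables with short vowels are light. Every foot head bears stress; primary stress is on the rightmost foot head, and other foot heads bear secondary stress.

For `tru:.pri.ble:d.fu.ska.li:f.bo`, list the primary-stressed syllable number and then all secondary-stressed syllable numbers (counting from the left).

Weights: 1 tru: H, 2 pri L, 3 ble:d H, 4 fu L, 5 ska L, 6 li:f H, 7 bo L.
Parse left to right (heavy = foot alone; LL = one foot; stranded L unfooted): (ˈtru:) pri (ˈble:d) (fu.ˈska) (ˈli:f) bo.
Foot heads: 1, 3, 5, 6.
Primary stress on the rightmost head = syllable 6.
Secondary stress on 1, 3, 5: ˌtru:.pri.ˌble:d.fu.ˌska.ˈli:f.bo.

primary 6, secondary 1, 3, 5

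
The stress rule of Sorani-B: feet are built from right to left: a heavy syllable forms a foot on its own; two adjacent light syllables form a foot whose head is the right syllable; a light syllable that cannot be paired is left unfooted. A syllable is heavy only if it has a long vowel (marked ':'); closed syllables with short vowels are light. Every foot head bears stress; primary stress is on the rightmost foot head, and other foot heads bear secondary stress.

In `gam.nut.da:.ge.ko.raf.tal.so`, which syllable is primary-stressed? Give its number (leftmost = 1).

Weights: 1 gam L, 2 nut L, 3 da: H, 4 ge L, 5 ko L, 6 raf L, 7 tal L, 8 so L.
Parse right to left (heavy = foot alone; LL = one foot; stranded L unfooted): (gam.ˈnut) (ˈda:) ge (ko.ˈraf) (tal.ˈso).
Foot heads: 2, 3, 6, 8.
Primary stress on the rightmost head = syllable 8.
Primary stress: syllable 8 → gam.nut.da:.ge.ko.raf.tal.ˈso.

8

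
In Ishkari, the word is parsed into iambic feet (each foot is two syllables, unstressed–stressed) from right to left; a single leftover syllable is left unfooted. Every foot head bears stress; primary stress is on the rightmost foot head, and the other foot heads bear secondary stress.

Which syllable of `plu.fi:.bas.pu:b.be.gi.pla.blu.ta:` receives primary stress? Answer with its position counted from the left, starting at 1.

Parse right to left into iambic (σˈσ) feet: plu (fi:.ˈbas) (pu:b.ˈbe) (gi.ˈpla) (blu.ˈta:). Syllable 1 is left unfooted.
Foot heads (stressed positions): 3, 5, 7, 9.
End Rule Rightmost: primary stress on the rightmost head = syllable 9.
Primary stress: syllable 9 → plu.fi:.bas.pu:b.be.gi.pla.blu.ˈta:.

9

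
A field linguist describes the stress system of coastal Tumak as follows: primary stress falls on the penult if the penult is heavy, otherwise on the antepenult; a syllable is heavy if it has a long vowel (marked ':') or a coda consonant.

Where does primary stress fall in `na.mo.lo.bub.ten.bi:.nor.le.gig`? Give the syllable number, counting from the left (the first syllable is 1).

Weights: 7 nor H, 8 le L, 9 gig H.
The penult (syllable 8, le) is light, so stress falls on the antepenult (syllable 7, nor).
Primary stress: syllable 7 → na.mo.lo.bub.ten.bi:.ˈnor.le.gig.

7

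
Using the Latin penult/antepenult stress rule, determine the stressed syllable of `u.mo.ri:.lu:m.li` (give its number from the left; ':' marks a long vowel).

Classical Latin: stress the penult if heavy (long vowel or closed), else the antepenult.
Weights: 3 ri: H, 4 lu:m H, 5 li L.
The penult (syllable 4, lu:m) is heavy, so it takes stress.
Stress on syllable 4: u.mo.ri:.ˈlu:m.li.

4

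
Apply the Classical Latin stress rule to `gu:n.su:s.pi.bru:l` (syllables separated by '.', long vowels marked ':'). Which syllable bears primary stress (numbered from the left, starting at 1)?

2

Classical Latin: stress the penult if heavy (long vowel or closed), else the antepenult.
Weights: 2 su:s H, 3 pi L, 4 bru:l H.
The penult (syllable 3, pi) is light, so stress falls on the antepenult (syllable 2, su:s).
Stress on syllable 2: gu:n.ˈsu:s.pi.bru:l.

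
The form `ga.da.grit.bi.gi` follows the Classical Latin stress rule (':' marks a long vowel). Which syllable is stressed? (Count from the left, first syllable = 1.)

Classical Latin: stress the penult if heavy (long vowel or closed), else the antepenult.
Weights: 3 grit H, 4 bi L, 5 gi L.
The penult (syllable 4, bi) is light, so stress falls on the antepenult (syllable 3, grit).
Stress on syllable 3: ga.da.ˈgrit.bi.gi.

3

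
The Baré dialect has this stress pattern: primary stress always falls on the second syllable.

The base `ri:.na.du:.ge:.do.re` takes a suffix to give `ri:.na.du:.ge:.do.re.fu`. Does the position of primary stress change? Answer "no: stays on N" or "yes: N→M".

no: stays on 2

Base `ri:.na.du:.ge:.do.re` (6 syllables):
  The word has 6 syllables; the second syllable is syllable 2 (na).
  → primary stress on syllable 2.
Suffixed `ri:.na.du:.ge:.do.re.fu` (7 syllables):
  The word has 7 syllables; the second syllable is syllable 2 (na).
  → primary stress on syllable 2.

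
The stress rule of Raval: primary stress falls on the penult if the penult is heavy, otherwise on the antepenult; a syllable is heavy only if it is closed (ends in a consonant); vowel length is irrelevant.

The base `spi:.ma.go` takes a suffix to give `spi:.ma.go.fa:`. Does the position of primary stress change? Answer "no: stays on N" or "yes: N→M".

Base `spi:.ma.go` (3 syllables):
  Weights: 1 spi: L, 2 ma L, 3 go L.
  The penult (syllable 2, ma) is light, so stress falls on the antepenult (syllable 1, spi:).
  → primary stress on syllable 1.
Suffixed `spi:.ma.go.fa:` (4 syllables):
  Weights: 2 ma L, 3 go L, 4 fa: L.
  The penult (syllable 3, go) is light, so stress falls on the antepenult (syllable 2, ma).
  → primary stress on syllable 2.

yes: 1→2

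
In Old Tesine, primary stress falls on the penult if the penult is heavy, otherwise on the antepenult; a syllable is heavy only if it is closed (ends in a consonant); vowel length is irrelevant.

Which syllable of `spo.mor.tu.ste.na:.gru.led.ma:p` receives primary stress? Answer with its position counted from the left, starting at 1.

Weights: 6 gru L, 7 led H, 8 ma:p H.
The penult (syllable 7, led) is heavy, so it takes stress.
Primary stress: syllable 7 → spo.mor.tu.ste.na:.gru.ˈled.ma:p.

7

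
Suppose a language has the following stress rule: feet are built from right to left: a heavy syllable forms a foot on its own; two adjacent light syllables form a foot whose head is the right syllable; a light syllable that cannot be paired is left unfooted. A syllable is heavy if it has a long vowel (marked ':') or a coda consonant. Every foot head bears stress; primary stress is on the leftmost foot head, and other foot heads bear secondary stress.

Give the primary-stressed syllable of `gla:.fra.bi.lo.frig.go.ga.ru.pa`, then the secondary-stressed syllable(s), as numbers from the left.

primary 1, secondary 4, 5, 7, 9

Weights: 1 gla: H, 2 fra L, 3 bi L, 4 lo L, 5 frig H, 6 go L, 7 ga L, 8 ru L, 9 pa L.
Parse right to left (heavy = foot alone; LL = one foot; stranded L unfooted): (ˈgla:) fra (bi.ˈlo) (ˈfrig) (go.ˈga) (ru.ˈpa).
Foot heads: 1, 4, 5, 7, 9.
Primary stress on the leftmost head = syllable 1.
Secondary stress on 4, 5, 7, 9: ˈgla:.fra.bi.ˌlo.ˌfrig.go.ˌga.ru.ˌpa.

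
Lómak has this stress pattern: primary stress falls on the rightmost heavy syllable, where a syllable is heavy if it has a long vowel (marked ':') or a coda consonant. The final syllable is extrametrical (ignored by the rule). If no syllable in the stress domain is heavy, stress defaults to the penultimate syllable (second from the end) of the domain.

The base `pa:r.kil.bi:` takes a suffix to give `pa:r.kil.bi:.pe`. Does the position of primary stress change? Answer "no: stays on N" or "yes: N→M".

Base `pa:r.kil.bi:` (3 syllables):
  The final syllable (3, bi:) is extrametrical; the stress domain is syllables 1–2.
  Weights: 1 pa:r H, 2 kil H.
  Heavy syllables in the domain: 1, 2. The rightmost is syllable 2 (kil).
  → primary stress on syllable 2.
Suffixed `pa:r.kil.bi:.pe` (4 syllables):
  The final syllable (4, pe) is extrametrical; the stress domain is syllables 1–3.
  Weights: 1 pa:r H, 2 kil H, 3 bi: H.
  Heavy syllables in the domain: 1, 2, 3. The rightmost is syllable 3 (bi:).
  → primary stress on syllable 3.

yes: 2→3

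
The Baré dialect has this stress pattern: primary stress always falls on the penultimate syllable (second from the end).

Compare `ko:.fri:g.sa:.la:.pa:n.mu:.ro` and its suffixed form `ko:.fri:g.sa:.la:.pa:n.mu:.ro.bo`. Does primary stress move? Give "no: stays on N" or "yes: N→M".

Base `ko:.fri:g.sa:.la:.pa:n.mu:.ro` (7 syllables):
  The word has 7 syllables; the penultimate syllable (second from the end) is syllable 6 (mu:).
  → primary stress on syllable 6.
Suffixed `ko:.fri:g.sa:.la:.pa:n.mu:.ro.bo` (8 syllables):
  The word has 8 syllables; the penultimate syllable (second from the end) is syllable 7 (ro).
  → primary stress on syllable 7.

yes: 6→7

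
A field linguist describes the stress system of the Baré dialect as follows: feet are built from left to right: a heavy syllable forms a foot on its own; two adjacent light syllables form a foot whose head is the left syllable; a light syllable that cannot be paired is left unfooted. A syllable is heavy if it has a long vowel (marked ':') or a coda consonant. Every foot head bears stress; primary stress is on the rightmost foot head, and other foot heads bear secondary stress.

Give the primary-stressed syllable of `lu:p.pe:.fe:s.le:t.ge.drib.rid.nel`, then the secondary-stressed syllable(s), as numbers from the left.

primary 8, secondary 1, 2, 3, 4, 6, 7

Weights: 1 lu:p H, 2 pe: H, 3 fe:s H, 4 le:t H, 5 ge L, 6 drib H, 7 rid H, 8 nel H.
Parse left to right (heavy = foot alone; LL = one foot; stranded L unfooted): (ˈlu:p) (ˈpe:) (ˈfe:s) (ˈle:t) ge (ˈdrib) (ˈrid) (ˈnel).
Foot heads: 1, 2, 3, 4, 6, 7, 8.
Primary stress on the rightmost head = syllable 8.
Secondary stress on 1, 2, 3, 4, 6, 7: ˌlu:p.ˌpe:.ˌfe:s.ˌle:t.ge.ˌdrib.ˌrid.ˈnel.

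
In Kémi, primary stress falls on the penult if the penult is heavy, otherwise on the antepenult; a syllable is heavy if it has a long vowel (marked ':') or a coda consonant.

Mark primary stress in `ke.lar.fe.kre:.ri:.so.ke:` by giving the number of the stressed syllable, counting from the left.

5

Weights: 5 ri: H, 6 so L, 7 ke: H.
The penult (syllable 6, so) is light, so stress falls on the antepenult (syllable 5, ri:).
Primary stress: syllable 5 → ke.lar.fe.kre:.ˈri:.so.ke:.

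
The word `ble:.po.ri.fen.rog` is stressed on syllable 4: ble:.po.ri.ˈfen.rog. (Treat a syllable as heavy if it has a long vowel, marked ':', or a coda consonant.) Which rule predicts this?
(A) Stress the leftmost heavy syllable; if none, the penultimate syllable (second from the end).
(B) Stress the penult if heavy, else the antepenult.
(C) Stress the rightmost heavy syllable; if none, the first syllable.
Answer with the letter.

Rule A → syllable 1 (observed: 4).
Rule B → syllable 4 ✓.
Rule C → syllable 5 (observed: 4).

B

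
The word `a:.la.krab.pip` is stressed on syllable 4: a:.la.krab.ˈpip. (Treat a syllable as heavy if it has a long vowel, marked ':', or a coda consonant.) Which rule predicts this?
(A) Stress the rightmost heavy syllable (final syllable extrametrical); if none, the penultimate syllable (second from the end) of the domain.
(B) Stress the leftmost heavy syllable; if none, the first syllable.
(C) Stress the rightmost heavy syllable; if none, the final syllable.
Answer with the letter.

C

Rule A → syllable 3 (observed: 4).
Rule B → syllable 1 (observed: 4).
Rule C → syllable 4 ✓.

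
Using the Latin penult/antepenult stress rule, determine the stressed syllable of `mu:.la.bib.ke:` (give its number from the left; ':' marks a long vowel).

Classical Latin: stress the penult if heavy (long vowel or closed), else the antepenult.
Weights: 2 la L, 3 bib H, 4 ke: H.
The penult (syllable 3, bib) is heavy, so it takes stress.
Stress on syllable 3: mu:.la.ˈbib.ke:.

3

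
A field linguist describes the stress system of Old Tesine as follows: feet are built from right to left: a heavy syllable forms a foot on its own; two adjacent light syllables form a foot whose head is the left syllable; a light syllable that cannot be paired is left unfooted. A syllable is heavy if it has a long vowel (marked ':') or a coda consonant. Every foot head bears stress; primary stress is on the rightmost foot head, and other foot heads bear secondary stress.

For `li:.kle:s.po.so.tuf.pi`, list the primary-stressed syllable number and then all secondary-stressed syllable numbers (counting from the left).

primary 5, secondary 1, 2, 3

Weights: 1 li: H, 2 kle:s H, 3 po L, 4 so L, 5 tuf H, 6 pi L.
Parse right to left (heavy = foot alone; LL = one foot; stranded L unfooted): (ˈli:) (ˈkle:s) (ˈpo.so) (ˈtuf) pi.
Foot heads: 1, 2, 3, 5.
Primary stress on the rightmost head = syllable 5.
Secondary stress on 1, 2, 3: ˌli:.ˌkle:s.ˌpo.so.ˈtuf.pi.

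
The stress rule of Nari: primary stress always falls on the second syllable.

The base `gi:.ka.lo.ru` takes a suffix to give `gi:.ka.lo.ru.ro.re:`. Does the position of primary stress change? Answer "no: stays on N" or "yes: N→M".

no: stays on 2

Base `gi:.ka.lo.ru` (4 syllables):
  The word has 4 syllables; the second syllable is syllable 2 (ka).
  → primary stress on syllable 2.
Suffixed `gi:.ka.lo.ru.ro.re:` (6 syllables):
  The word has 6 syllables; the second syllable is syllable 2 (ka).
  → primary stress on syllable 2.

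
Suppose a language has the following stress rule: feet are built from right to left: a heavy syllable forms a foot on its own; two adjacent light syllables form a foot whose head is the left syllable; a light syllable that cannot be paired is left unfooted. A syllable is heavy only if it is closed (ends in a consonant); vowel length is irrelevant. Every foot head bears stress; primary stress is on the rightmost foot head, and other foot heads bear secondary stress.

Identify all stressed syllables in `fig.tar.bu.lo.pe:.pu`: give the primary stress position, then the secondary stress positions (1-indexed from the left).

Weights: 1 fig H, 2 tar H, 3 bu L, 4 lo L, 5 pe: L, 6 pu L.
Parse right to left (heavy = foot alone; LL = one foot; stranded L unfooted): (ˈfig) (ˈtar) (ˈbu.lo) (ˈpe:.pu).
Foot heads: 1, 2, 3, 5.
Primary stress on the rightmost head = syllable 5.
Secondary stress on 1, 2, 3: ˌfig.ˌtar.ˌbu.lo.ˈpe:.pu.

primary 5, secondary 1, 2, 3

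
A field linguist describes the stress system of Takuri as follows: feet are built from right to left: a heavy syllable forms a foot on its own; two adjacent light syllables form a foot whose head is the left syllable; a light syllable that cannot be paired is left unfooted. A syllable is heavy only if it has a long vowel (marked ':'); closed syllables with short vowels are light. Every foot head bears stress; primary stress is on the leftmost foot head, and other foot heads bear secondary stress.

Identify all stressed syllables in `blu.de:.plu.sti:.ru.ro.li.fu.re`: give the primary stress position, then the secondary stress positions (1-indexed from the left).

primary 2, secondary 4, 6, 8

Weights: 1 blu L, 2 de: H, 3 plu L, 4 sti: H, 5 ru L, 6 ro L, 7 li L, 8 fu L, 9 re L.
Parse right to left (heavy = foot alone; LL = one foot; stranded L unfooted): blu (ˈde:) plu (ˈsti:) ru (ˈro.li) (ˈfu.re).
Foot heads: 2, 4, 6, 8.
Primary stress on the leftmost head = syllable 2.
Secondary stress on 4, 6, 8: blu.ˈde:.plu.ˌsti:.ru.ˌro.li.ˌfu.re.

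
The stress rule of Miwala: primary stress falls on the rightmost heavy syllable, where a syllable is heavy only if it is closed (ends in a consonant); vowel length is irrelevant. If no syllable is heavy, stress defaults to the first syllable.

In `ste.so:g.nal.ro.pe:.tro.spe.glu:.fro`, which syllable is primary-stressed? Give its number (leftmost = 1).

3

Weights: 1 ste L, 2 so:g H, 3 nal H, 4 ro L, 5 pe: L, 6 tro L, 7 spe L, 8 glu: L, 9 fro L.
Heavy syllables in the domain: 2, 3. The rightmost is syllable 3 (nal).
Primary stress: syllable 3 → ste.so:g.ˈnal.ro.pe:.tro.spe.glu:.fro.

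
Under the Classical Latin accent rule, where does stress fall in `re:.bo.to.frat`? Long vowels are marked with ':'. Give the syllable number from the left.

Classical Latin: stress the penult if heavy (long vowel or closed), else the antepenult.
Weights: 2 bo L, 3 to L, 4 frat H.
The penult (syllable 3, to) is light, so stress falls on the antepenult (syllable 2, bo).
Stress on syllable 2: re:.ˈbo.to.frat.

2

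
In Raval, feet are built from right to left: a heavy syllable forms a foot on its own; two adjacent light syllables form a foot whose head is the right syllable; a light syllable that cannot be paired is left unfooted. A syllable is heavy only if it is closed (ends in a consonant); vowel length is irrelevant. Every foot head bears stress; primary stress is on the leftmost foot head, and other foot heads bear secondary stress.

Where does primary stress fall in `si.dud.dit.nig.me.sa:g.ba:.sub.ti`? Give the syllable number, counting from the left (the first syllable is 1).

2

Weights: 1 si L, 2 dud H, 3 dit H, 4 nig H, 5 me L, 6 sa:g H, 7 ba: L, 8 sub H, 9 ti L.
Parse right to left (heavy = foot alone; LL = one foot; stranded L unfooted): si (ˈdud) (ˈdit) (ˈnig) me (ˈsa:g) ba: (ˈsub) ti.
Foot heads: 2, 3, 4, 6, 8.
Primary stress on the leftmost head = syllable 2.
Primary stress: syllable 2 → si.ˈdud.dit.nig.me.sa:g.ba:.sub.ti.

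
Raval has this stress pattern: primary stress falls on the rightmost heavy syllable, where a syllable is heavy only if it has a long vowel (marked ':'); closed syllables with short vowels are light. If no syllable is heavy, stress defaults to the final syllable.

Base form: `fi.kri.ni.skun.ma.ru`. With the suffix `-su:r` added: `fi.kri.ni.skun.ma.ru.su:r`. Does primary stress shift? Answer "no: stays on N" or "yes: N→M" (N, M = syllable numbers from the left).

Base `fi.kri.ni.skun.ma.ru` (6 syllables):
  Weights: 1 fi L, 2 kri L, 3 ni L, 4 skun L, 5 ma L, 6 ru L.
  No heavy syllable in the domain; default to the final syllable = syllable 6.
  → primary stress on syllable 6.
Suffixed `fi.kri.ni.skun.ma.ru.su:r` (7 syllables):
  Weights: 1 fi L, 2 kri L, 3 ni L, 4 skun L, 5 ma L, 6 ru L, 7 su:r H.
  Heavy syllables in the domain: 7. The rightmost is syllable 7 (su:r).
  → primary stress on syllable 7.

yes: 6→7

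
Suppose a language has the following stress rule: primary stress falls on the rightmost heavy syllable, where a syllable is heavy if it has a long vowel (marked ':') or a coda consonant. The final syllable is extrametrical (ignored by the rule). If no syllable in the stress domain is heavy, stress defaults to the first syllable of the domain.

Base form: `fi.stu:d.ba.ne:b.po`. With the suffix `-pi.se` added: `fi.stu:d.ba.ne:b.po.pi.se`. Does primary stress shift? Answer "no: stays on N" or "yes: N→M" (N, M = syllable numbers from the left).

no: stays on 4

Base `fi.stu:d.ba.ne:b.po` (5 syllables):
  The final syllable (5, po) is extrametrical; the stress domain is syllables 1–4.
  Weights: 1 fi L, 2 stu:d H, 3 ba L, 4 ne:b H.
  Heavy syllables in the domain: 2, 4. The rightmost is syllable 4 (ne:b).
  → primary stress on syllable 4.
Suffixed `fi.stu:d.ba.ne:b.po.pi.se` (7 syllables):
  The final syllable (7, se) is extrametrical; the stress domain is syllables 1–6.
  Weights: 1 fi L, 2 stu:d H, 3 ba L, 4 ne:b H, 5 po L, 6 pi L.
  Heavy syllables in the domain: 2, 4. The rightmost is syllable 4 (ne:b).
  → primary stress on syllable 4.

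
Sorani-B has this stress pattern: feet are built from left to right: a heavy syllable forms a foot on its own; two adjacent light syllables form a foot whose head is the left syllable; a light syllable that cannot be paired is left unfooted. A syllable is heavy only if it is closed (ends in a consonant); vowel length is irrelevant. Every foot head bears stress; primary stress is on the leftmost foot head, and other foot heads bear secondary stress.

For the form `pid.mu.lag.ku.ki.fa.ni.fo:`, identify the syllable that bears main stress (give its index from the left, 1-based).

Weights: 1 pid H, 2 mu L, 3 lag H, 4 ku L, 5 ki L, 6 fa L, 7 ni L, 8 fo: L.
Parse left to right (heavy = foot alone; LL = one foot; stranded L unfooted): (ˈpid) mu (ˈlag) (ˈku.ki) (ˈfa.ni) fo:.
Foot heads: 1, 3, 4, 6.
Primary stress on the leftmost head = syllable 1.
Primary stress: syllable 1 → ˈpid.mu.lag.ku.ki.fa.ni.fo:.

1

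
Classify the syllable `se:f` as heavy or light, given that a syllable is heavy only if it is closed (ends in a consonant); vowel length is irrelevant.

`se:f`: long vowel, closed (coda /f/). Closed (coda /f/) → heavy.

heavy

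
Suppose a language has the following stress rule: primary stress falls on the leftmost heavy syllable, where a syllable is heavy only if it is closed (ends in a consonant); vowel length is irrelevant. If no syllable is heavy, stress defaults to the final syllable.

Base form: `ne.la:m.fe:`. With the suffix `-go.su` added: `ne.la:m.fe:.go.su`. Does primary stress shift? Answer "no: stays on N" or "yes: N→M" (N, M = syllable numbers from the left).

no: stays on 2

Base `ne.la:m.fe:` (3 syllables):
  Weights: 1 ne L, 2 la:m H, 3 fe: L.
  Heavy syllables in the domain: 2. The leftmost is syllable 2 (la:m).
  → primary stress on syllable 2.
Suffixed `ne.la:m.fe:.go.su` (5 syllables):
  Weights: 1 ne L, 2 la:m H, 3 fe: L, 4 go L, 5 su L.
  Heavy syllables in the domain: 2. The leftmost is syllable 2 (la:m).
  → primary stress on syllable 2.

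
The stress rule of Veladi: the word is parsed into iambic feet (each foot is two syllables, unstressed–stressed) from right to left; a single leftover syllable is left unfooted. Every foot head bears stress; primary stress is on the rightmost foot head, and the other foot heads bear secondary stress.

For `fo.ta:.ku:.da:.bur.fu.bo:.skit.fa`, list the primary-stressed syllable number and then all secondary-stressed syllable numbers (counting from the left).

primary 9, secondary 3, 5, 7

Parse right to left into iambic (σˈσ) feet: fo (ta:.ˈku:) (da:.ˈbur) (fu.ˈbo:) (skit.ˈfa). Syllable 1 is left unfooted.
Foot heads (stressed positions): 3, 5, 7, 9.
End Rule Rightmost: primary stress on the rightmost head = syllable 9.
Secondary stress on 3, 5, 7: fo.ta:.ˌku:.da:.ˌbur.fu.ˌbo:.skit.ˈfa.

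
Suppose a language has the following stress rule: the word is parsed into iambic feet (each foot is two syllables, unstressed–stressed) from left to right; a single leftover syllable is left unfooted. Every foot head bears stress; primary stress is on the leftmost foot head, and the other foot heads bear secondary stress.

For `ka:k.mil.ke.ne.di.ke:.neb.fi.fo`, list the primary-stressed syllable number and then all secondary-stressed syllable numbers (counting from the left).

primary 2, secondary 4, 6, 8

Parse left to right into iambic (σˈσ) feet: (ka:k.ˈmil) (ke.ˈne) (di.ˈke:) (neb.ˈfi) fo. Syllable 9 is left unfooted.
Foot heads (stressed positions): 2, 4, 6, 8.
End Rule Leftmost: primary stress on the leftmost head = syllable 2.
Secondary stress on 4, 6, 8: ka:k.ˈmil.ke.ˌne.di.ˌke:.neb.ˌfi.fo.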